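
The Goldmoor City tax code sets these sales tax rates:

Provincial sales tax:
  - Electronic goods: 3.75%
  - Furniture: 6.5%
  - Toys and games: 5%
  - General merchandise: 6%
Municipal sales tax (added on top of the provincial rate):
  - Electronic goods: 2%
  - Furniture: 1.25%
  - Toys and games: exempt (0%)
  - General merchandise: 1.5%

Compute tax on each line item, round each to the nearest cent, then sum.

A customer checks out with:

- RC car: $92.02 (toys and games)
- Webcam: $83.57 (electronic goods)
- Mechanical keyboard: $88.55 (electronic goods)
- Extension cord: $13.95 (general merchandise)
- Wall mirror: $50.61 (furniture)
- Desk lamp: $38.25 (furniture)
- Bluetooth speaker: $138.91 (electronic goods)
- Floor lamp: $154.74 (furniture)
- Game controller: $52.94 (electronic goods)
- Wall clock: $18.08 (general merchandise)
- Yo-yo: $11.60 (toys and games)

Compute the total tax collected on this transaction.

RC car $92.02: toys and games → 5% + 0% municipal = 5% → $4.60
Webcam $83.57: electronic goods → 3.75% + 2% municipal = 5.75% → $4.81
Mechanical keyboard $88.55: electronic goods → 3.75% + 2% municipal = 5.75% → $5.09
Extension cord $13.95: general merchandise → 6% + 1.5% municipal = 7.5% → $1.05
Wall mirror $50.61: furniture → 6.5% + 1.25% municipal = 7.75% → $3.92
Desk lamp $38.25: furniture → 6.5% + 1.25% municipal = 7.75% → $2.96
Bluetooth speaker $138.91: electronic goods → 3.75% + 2% municipal = 5.75% → $7.99
Floor lamp $154.74: furniture → 6.5% + 1.25% municipal = 7.75% → $11.99
Game controller $52.94: electronic goods → 3.75% + 2% municipal = 5.75% → $3.04
Wall clock $18.08: general merchandise → 6% + 1.5% municipal = 7.5% → $1.36
Yo-yo $11.60: toys and games → 5% + 0% municipal = 5% → $0.58
Total tax = $4.60 + $4.81 + $5.09 + $1.05 + $3.92 + $2.96 + $7.99 + $11.99 + $3.04 + $1.36 + $0.58 = $47.39

$47.39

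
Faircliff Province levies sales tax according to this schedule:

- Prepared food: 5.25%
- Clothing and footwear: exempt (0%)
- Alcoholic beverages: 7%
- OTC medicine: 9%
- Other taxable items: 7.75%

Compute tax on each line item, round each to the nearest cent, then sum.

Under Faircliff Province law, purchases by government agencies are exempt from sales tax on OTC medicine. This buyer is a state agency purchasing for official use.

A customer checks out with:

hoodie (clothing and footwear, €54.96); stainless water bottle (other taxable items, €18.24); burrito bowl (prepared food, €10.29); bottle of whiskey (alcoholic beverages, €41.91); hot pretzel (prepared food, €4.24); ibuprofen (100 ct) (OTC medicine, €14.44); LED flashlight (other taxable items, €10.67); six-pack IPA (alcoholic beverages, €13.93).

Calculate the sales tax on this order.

Hoodie €54.96: clothing and footwear → 0% → €0.00
Stainless water bottle €18.24: other taxable items → 7.75% → €1.41
Burrito bowl €10.29: prepared food → 5.25% → €0.54
Bottle of whiskey €41.91: alcoholic beverages → 7% → €2.93
Hot pretzel €4.24: prepared food → 5.25% → €0.22
Ibuprofen (100 ct) €14.44: OTC medicine, buyer-exempt → 0% → €0.00
LED flashlight €10.67: other taxable items → 7.75% → €0.83
Six-pack IPA €13.93: alcoholic beverages → 7% → €0.98
Total tax = €1.41 + €0.54 + €2.93 + €0.22 + €0.83 + €0.98 = €6.91

€6.91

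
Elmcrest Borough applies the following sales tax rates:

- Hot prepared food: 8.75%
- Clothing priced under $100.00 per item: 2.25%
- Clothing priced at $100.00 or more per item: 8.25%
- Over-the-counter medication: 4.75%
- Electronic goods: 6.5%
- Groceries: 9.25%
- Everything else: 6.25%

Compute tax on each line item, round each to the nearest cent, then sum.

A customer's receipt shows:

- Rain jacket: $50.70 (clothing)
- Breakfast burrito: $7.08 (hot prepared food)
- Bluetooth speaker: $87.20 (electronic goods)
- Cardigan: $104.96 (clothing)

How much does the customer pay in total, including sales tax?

Rain jacket $50.70: clothing, under $100.00 → 2.25% → $1.14
Breakfast burrito $7.08: hot prepared food → 8.75% → $0.62
Bluetooth speaker $87.20: electronic goods → 6.5% → $5.67
Cardigan $104.96: clothing, $100.00 or more → 8.25% → $8.66
Subtotal = $249.94; tax = $16.09; total due = $266.03

$266.03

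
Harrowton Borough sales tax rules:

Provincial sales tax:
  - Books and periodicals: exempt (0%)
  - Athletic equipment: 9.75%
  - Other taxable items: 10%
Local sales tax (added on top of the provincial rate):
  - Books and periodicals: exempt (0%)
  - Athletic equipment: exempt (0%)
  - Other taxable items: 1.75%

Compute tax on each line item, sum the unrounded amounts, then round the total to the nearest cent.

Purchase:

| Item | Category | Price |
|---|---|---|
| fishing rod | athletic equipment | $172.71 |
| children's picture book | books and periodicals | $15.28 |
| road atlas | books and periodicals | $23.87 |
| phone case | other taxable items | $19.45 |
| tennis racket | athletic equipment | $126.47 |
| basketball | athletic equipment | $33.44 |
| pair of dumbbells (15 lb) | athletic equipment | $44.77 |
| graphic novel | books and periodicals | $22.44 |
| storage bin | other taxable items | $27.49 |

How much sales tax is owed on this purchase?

$42.31

Fishing rod $172.71: athletic equipment → 9.75% + 0% local = 9.75% → $16.839225
Children's picture book $15.28: books and periodicals → 0% + 0% local = 0% → $0.00
Road atlas $23.87: books and periodicals → 0% + 0% local = 0% → $0.00
Phone case $19.45: other taxable items → 10% + 1.75% local = 11.75% → $2.285375
Tennis racket $126.47: athletic equipment → 9.75% + 0% local = 9.75% → $12.330825
Basketball $33.44: athletic equipment → 9.75% + 0% local = 9.75% → $3.2604
Pair of dumbbells (15 lb) $44.77: athletic equipment → 9.75% + 0% local = 9.75% → $4.365075
Graphic novel $22.44: books and periodicals → 0% + 0% local = 0% → $0.00
Storage bin $27.49: other taxable items → 10% + 1.75% local = 11.75% → $3.230075
Unrounded tax sum = $42.310975 → $42.31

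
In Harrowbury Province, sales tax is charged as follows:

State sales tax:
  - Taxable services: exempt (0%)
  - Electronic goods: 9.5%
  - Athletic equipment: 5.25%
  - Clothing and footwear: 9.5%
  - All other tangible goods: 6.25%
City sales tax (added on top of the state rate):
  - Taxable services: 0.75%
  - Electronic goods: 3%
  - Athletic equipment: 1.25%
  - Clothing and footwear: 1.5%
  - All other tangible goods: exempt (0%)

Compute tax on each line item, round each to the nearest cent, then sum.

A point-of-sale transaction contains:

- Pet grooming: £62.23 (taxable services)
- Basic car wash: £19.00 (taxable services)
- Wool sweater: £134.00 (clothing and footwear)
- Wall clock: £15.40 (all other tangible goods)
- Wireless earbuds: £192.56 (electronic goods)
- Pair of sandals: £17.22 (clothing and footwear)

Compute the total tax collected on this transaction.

£42.27

Pet grooming £62.23: taxable services → 0% + 0.75% city = 0.75% → £0.47
Basic car wash £19.00: taxable services → 0% + 0.75% city = 0.75% → £0.14
Wool sweater £134.00: clothing and footwear → 9.5% + 1.5% city = 11% → £14.74
Wall clock £15.40: all other tangible goods → 6.25% + 0% city = 6.25% → £0.96
Wireless earbuds £192.56: electronic goods → 9.5% + 3% city = 12.5% → £24.07
Pair of sandals £17.22: clothing and footwear → 9.5% + 1.5% city = 11% → £1.89
Total tax = £0.47 + £0.14 + £14.74 + £0.96 + £24.07 + £1.89 = £42.27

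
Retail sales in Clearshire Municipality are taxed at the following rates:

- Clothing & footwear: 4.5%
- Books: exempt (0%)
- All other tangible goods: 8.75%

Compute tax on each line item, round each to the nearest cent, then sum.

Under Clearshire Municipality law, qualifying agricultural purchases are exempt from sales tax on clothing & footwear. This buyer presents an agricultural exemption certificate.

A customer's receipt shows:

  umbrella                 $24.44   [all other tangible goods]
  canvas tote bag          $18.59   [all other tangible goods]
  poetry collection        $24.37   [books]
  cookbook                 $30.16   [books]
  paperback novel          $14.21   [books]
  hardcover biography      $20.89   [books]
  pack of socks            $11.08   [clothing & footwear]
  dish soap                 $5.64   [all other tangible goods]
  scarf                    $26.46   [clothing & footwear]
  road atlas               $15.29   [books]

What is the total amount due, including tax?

$195.39

Umbrella $24.44: all other tangible goods → 8.75% → $2.14
Canvas tote bag $18.59: all other tangible goods → 8.75% → $1.63
Poetry collection $24.37: books → 0% → $0.00
Cookbook $30.16: books → 0% → $0.00
Paperback novel $14.21: books → 0% → $0.00
Hardcover biography $20.89: books → 0% → $0.00
Pack of socks $11.08: clothing & footwear, buyer-exempt → 0% → $0.00
Dish soap $5.64: all other tangible goods → 8.75% → $0.49
Scarf $26.46: clothing & footwear, buyer-exempt → 0% → $0.00
Road atlas $15.29: books → 0% → $0.00
Subtotal = $191.13; tax = $4.26; total due = $195.39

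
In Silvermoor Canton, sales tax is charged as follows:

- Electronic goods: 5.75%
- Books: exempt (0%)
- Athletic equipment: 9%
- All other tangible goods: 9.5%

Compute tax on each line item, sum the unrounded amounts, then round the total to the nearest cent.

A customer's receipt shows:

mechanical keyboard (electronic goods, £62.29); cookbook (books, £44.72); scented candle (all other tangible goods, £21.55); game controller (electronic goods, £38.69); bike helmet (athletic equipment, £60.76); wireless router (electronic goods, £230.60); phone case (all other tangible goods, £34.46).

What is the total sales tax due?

Mechanical keyboard £62.29: electronic goods → 5.75% → £3.581675
Cookbook £44.72: books → 0% → £0.00
Scented candle £21.55: all other tangible goods → 9.5% → £2.04725
Game controller £38.69: electronic goods → 5.75% → £2.224675
Bike helmet £60.76: athletic equipment → 9% → £5.4684
Wireless router £230.60: electronic goods → 5.75% → £13.2595
Phone case £34.46: all other tangible goods → 9.5% → £3.2737
Unrounded tax sum = £29.8552 → £29.86

£29.86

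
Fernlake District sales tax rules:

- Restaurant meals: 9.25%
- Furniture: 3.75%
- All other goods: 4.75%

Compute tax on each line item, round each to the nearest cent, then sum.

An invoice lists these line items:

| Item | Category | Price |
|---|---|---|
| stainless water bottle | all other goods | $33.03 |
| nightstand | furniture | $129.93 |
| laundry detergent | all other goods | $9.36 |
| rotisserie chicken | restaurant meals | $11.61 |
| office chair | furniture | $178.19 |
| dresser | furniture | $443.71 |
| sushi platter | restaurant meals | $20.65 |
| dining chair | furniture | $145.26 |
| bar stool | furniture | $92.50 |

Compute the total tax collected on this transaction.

Stainless water bottle $33.03: all other goods → 4.75% → $1.57
Nightstand $129.93: furniture → 3.75% → $4.87
Laundry detergent $9.36: all other goods → 4.75% → $0.44
Rotisserie chicken $11.61: restaurant meals → 9.25% → $1.07
Office chair $178.19: furniture → 3.75% → $6.68
Dresser $443.71: furniture → 3.75% → $16.64
Sushi platter $20.65: restaurant meals → 9.25% → $1.91
Dining chair $145.26: furniture → 3.75% → $5.45
Bar stool $92.50: furniture → 3.75% → $3.47
Total tax = $1.57 + $4.87 + $0.44 + $1.07 + $6.68 + $16.64 + $1.91 + $5.45 + $3.47 = $42.10

$42.10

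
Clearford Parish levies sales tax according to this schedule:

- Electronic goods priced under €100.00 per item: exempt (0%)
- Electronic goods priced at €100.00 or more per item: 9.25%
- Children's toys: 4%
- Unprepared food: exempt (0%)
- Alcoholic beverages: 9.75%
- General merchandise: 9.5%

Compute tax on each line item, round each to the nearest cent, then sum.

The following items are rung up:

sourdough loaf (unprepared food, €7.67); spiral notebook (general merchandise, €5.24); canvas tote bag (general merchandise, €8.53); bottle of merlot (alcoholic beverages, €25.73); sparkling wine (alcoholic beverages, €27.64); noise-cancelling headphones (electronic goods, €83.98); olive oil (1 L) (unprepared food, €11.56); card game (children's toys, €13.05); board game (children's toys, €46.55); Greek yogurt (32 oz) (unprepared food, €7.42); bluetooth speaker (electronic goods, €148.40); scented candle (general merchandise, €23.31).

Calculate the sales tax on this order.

Sourdough loaf €7.67: unprepared food → 0% → €0.00
Spiral notebook €5.24: general merchandise → 9.5% → €0.50
Canvas tote bag €8.53: general merchandise → 9.5% → €0.81
Bottle of merlot €25.73: alcoholic beverages → 9.75% → €2.51
Sparkling wine €27.64: alcoholic beverages → 9.75% → €2.69
Noise-cancelling headphones €83.98: electronic goods, under €100.00 → 0% → €0.00
Olive oil (1 L) €11.56: unprepared food → 0% → €0.00
Card game €13.05: children's toys → 4% → €0.52
Board game €46.55: children's toys → 4% → €1.86
Greek yogurt (32 oz) €7.42: unprepared food → 0% → €0.00
Bluetooth speaker €148.40: electronic goods, €100.00 or more → 9.25% → €13.73
Scented candle €23.31: general merchandise → 9.5% → €2.21
Total tax = €0.50 + €0.81 + €2.51 + €2.69 + €0.52 + €1.86 + €13.73 + €2.21 = €24.83

€24.83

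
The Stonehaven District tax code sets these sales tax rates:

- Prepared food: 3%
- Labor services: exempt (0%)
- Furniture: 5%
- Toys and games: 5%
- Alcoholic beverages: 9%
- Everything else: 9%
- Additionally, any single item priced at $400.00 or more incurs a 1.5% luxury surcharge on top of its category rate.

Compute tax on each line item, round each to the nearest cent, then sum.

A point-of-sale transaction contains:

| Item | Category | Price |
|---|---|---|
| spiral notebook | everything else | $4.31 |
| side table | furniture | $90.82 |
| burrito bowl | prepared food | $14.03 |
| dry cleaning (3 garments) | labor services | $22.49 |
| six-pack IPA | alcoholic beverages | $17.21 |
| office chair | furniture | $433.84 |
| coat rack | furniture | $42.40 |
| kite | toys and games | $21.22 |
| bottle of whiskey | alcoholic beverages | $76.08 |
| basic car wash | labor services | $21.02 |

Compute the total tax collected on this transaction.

Spiral notebook $4.31: everything else → 9% → $0.39
Side table $90.82: furniture → 5% → $4.54
Burrito bowl $14.03: prepared food → 3% → $0.42
Dry cleaning (3 garments) $22.49: labor services → 0% → $0.00
Six-pack IPA $17.21: alcoholic beverages → 9% → $1.55
Office chair $433.84: furniture → 5% + 1.5% surcharge = 6.5% → $28.20
Coat rack $42.40: furniture → 5% → $2.12
Kite $21.22: toys and games → 5% → $1.06
Bottle of whiskey $76.08: alcoholic beverages → 9% → $6.85
Basic car wash $21.02: labor services → 0% → $0.00
Total tax = $0.39 + $4.54 + $0.42 + $1.55 + $28.20 + $2.12 + $1.06 + $6.85 = $45.13

$45.13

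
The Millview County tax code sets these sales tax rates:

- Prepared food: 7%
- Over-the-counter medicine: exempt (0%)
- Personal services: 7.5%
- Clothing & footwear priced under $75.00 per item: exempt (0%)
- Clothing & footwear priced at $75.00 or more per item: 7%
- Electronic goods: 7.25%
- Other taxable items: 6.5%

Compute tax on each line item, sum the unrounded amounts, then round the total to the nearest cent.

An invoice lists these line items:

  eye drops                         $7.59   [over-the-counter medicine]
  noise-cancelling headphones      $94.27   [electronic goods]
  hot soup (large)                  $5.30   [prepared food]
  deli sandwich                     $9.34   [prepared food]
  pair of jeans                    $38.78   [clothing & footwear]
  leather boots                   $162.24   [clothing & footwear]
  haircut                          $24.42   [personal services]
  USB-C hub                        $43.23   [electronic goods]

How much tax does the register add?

Eye drops $7.59: over-the-counter medicine → 0% → $0.00
Noise-cancelling headphones $94.27: electronic goods → 7.25% → $6.834575
Hot soup (large) $5.30: prepared food → 7% → $0.371
Deli sandwich $9.34: prepared food → 7% → $0.6538
Pair of jeans $38.78: clothing & footwear, under $75.00 → 0% → $0.00
Leather boots $162.24: clothing & footwear, $75.00 or more → 7% → $11.3568
Haircut $24.42: personal services → 7.5% → $1.8315
USB-C hub $43.23: electronic goods → 7.25% → $3.134175
Unrounded tax sum = $24.18185 → $24.18

$24.18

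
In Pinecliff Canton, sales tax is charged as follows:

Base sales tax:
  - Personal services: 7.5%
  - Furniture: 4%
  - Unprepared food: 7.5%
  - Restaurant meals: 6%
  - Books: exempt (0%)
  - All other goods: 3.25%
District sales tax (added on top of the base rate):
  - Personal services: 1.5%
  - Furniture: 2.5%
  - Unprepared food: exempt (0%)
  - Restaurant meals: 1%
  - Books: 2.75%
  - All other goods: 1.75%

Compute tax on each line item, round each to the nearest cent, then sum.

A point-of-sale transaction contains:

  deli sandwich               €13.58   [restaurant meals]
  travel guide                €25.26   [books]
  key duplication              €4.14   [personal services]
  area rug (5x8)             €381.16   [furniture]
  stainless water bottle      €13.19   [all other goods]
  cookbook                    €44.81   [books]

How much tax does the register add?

€28.68

Deli sandwich €13.58: restaurant meals → 6% + 1% district = 7% → €0.95
Travel guide €25.26: books → 0% + 2.75% district = 2.75% → €0.69
Key duplication €4.14: personal services → 7.5% + 1.5% district = 9% → €0.37
Area rug (5x8) €381.16: furniture → 4% + 2.5% district = 6.5% → €24.78
Stainless water bottle €13.19: all other goods → 3.25% + 1.75% district = 5% → €0.66
Cookbook €44.81: books → 0% + 2.75% district = 2.75% → €1.23
Total tax = €0.95 + €0.69 + €0.37 + €24.78 + €0.66 + €1.23 = €28.68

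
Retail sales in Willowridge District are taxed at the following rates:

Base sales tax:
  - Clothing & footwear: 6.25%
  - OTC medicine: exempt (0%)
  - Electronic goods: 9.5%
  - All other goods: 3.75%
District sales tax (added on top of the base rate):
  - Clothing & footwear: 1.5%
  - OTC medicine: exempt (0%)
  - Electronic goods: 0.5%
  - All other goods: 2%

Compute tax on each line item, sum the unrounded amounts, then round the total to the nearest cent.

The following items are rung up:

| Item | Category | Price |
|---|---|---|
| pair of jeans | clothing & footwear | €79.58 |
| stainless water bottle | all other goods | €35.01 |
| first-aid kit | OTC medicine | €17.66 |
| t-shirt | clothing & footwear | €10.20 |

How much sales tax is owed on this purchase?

Pair of jeans €79.58: clothing & footwear → 6.25% + 1.5% district = 7.75% → €6.16745
Stainless water bottle €35.01: all other goods → 3.75% + 2% district = 5.75% → €2.013075
First-aid kit €17.66: OTC medicine → 0% + 0% district = 0% → €0.00
T-shirt €10.20: clothing & footwear → 6.25% + 1.5% district = 7.75% → €0.7905
Unrounded tax sum = €8.971025 → €8.97

€8.97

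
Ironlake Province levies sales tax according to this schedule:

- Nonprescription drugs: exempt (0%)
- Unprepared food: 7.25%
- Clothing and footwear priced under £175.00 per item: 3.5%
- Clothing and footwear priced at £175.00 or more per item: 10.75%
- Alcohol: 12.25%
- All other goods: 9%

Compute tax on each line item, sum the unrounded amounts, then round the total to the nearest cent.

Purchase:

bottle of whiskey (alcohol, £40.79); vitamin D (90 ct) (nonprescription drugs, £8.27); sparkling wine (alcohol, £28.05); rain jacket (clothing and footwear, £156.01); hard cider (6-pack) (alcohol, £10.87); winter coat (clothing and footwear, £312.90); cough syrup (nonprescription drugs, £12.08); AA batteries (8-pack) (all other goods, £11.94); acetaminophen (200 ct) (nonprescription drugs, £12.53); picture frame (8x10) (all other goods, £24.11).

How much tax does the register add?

Bottle of whiskey £40.79: alcohol → 12.25% → £4.996775
Vitamin D (90 ct) £8.27: nonprescription drugs → 0% → £0.00
Sparkling wine £28.05: alcohol → 12.25% → £3.436125
Rain jacket £156.01: clothing and footwear, under £175.00 → 3.5% → £5.46035
Hard cider (6-pack) £10.87: alcohol → 12.25% → £1.331575
Winter coat £312.90: clothing and footwear, £175.00 or more → 10.75% → £33.63675
Cough syrup £12.08: nonprescription drugs → 0% → £0.00
AA batteries (8-pack) £11.94: all other goods → 9% → £1.0746
Acetaminophen (200 ct) £12.53: nonprescription drugs → 0% → £0.00
Picture frame (8x10) £24.11: all other goods → 9% → £2.1699
Unrounded tax sum = £52.106075 → £52.11

£52.11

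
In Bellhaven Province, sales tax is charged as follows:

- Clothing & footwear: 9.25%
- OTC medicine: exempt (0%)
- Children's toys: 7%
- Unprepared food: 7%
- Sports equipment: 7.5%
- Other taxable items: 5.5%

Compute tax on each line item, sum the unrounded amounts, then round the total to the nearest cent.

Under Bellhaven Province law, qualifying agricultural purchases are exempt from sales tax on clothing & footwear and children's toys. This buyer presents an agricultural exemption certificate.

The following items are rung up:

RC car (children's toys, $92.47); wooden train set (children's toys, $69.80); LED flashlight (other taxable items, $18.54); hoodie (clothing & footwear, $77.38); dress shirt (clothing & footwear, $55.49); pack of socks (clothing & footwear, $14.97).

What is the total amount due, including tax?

RC car $92.47: children's toys, buyer-exempt → 0% → $0.00
Wooden train set $69.80: children's toys, buyer-exempt → 0% → $0.00
LED flashlight $18.54: other taxable items → 5.5% → $1.0197
Hoodie $77.38: clothing & footwear, buyer-exempt → 0% → $0.00
Dress shirt $55.49: clothing & footwear, buyer-exempt → 0% → $0.00
Pack of socks $14.97: clothing & footwear, buyer-exempt → 0% → $0.00
Subtotal = $328.65; unrounded tax = $1.0197 → $1.02; total due = $329.67

$329.67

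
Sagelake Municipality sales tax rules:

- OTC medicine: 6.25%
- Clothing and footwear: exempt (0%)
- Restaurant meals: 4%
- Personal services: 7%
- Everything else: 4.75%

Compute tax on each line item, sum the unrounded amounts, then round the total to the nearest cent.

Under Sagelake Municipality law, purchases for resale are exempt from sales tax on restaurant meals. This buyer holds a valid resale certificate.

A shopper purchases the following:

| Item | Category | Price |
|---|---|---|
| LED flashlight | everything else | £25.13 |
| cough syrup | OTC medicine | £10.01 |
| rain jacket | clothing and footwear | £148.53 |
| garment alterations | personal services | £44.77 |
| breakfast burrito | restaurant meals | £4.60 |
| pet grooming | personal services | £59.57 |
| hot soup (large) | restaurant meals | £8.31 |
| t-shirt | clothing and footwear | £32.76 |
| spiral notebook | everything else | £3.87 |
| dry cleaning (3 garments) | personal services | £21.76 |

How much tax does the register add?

LED flashlight £25.13: everything else → 4.75% → £1.193675
Cough syrup £10.01: OTC medicine → 6.25% → £0.625625
Rain jacket £148.53: clothing and footwear → 0% → £0.00
Garment alterations £44.77: personal services → 7% → £3.1339
Breakfast burrito £4.60: restaurant meals, buyer-exempt → 0% → £0.00
Pet grooming £59.57: personal services → 7% → £4.1699
Hot soup (large) £8.31: restaurant meals, buyer-exempt → 0% → £0.00
T-shirt £32.76: clothing and footwear → 0% → £0.00
Spiral notebook £3.87: everything else → 4.75% → £0.183825
Dry cleaning (3 garments) £21.76: personal services → 7% → £1.5232
Unrounded tax sum = £10.830125 → £10.83

£10.83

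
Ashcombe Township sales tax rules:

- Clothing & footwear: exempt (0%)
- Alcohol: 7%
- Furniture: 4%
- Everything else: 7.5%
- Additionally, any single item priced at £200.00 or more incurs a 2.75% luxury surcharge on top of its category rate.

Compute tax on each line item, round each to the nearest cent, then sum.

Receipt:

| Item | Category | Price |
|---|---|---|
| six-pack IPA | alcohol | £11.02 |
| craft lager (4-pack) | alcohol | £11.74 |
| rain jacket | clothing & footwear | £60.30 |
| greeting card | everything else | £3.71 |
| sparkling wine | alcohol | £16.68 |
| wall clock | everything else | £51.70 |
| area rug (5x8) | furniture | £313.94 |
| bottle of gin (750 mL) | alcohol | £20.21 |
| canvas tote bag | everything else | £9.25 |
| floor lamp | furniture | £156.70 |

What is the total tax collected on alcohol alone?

£4.17

Six-pack IPA £11.02: alcohol → 7% → £0.77
Craft lager (4-pack) £11.74: alcohol → 7% → £0.82
Sparkling wine £16.68: alcohol → 7% → £1.17
Bottle of gin (750 mL) £20.21: alcohol → 7% → £1.41
Tax on alcohol = £0.77 + £0.82 + £1.17 + £1.41 = £4.17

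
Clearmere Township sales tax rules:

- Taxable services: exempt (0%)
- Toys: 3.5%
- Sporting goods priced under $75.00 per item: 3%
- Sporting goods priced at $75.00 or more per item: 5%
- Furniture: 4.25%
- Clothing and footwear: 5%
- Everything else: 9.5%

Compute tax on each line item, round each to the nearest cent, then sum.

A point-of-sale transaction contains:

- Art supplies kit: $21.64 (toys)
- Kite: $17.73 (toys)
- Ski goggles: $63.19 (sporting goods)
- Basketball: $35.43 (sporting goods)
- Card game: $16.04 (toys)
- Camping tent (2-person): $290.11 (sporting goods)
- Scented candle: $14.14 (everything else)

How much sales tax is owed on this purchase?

Art supplies kit $21.64: toys → 3.5% → $0.76
Kite $17.73: toys → 3.5% → $0.62
Ski goggles $63.19: sporting goods, under $75.00 → 3% → $1.90
Basketball $35.43: sporting goods, under $75.00 → 3% → $1.06
Card game $16.04: toys → 3.5% → $0.56
Camping tent (2-person) $290.11: sporting goods, $75.00 or more → 5% → $14.51
Scented candle $14.14: everything else → 9.5% → $1.34
Total tax = $0.76 + $0.62 + $1.90 + $1.06 + $0.56 + $14.51 + $1.34 = $20.75

$20.75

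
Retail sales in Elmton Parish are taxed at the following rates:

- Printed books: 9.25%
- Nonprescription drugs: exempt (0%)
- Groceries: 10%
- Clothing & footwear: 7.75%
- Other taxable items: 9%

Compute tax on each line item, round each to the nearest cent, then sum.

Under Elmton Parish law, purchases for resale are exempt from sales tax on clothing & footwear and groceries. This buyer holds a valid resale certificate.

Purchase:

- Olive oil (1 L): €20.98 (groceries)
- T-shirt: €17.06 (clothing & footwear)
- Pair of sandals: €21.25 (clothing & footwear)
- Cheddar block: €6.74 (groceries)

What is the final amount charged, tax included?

Olive oil (1 L) €20.98: groceries, buyer-exempt → 0% → €0.00
T-shirt €17.06: clothing & footwear, buyer-exempt → 0% → €0.00
Pair of sandals €21.25: clothing & footwear, buyer-exempt → 0% → €0.00
Cheddar block €6.74: groceries, buyer-exempt → 0% → €0.00
Subtotal = €66.03; tax = €0.00; total due = €66.03

€66.03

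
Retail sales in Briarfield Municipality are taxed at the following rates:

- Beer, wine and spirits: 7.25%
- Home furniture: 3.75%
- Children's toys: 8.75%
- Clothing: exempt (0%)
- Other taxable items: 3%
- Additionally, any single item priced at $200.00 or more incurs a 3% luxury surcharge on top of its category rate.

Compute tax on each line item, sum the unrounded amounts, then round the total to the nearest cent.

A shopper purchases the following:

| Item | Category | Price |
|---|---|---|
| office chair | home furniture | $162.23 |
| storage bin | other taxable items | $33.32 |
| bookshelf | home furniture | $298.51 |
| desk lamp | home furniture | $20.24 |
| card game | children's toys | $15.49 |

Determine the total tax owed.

Office chair $162.23: home furniture → 3.75% → $6.083625
Storage bin $33.32: other taxable items → 3% → $0.9996
Bookshelf $298.51: home furniture → 3.75% + 3% surcharge = 6.75% → $20.149425
Desk lamp $20.24: home furniture → 3.75% → $0.759
Card game $15.49: children's toys → 8.75% → $1.355375
Unrounded tax sum = $29.347025 → $29.35

$29.35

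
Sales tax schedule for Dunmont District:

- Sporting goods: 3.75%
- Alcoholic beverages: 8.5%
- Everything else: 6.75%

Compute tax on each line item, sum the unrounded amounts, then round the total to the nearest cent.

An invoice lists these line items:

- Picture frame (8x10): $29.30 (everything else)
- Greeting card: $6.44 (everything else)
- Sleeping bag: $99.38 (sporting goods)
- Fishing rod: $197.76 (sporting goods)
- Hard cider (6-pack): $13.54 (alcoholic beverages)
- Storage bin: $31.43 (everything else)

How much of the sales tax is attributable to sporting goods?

Sleeping bag $99.38: sporting goods → 3.75% → $3.72675
Fishing rod $197.76: sporting goods → 3.75% → $7.416
Tax on sporting goods: unrounded sum = $11.14275 → $11.14

$11.14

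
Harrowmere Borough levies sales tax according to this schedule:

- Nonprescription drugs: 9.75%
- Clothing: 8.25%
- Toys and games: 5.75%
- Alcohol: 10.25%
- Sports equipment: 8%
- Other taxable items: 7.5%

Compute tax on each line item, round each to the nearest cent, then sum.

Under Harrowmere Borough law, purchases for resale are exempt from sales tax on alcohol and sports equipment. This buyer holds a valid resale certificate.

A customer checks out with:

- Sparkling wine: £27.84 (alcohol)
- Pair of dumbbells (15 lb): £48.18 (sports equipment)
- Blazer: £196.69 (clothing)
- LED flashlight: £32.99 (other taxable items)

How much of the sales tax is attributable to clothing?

Blazer £196.69: clothing → 8.25% → £16.23
Tax on clothing = £16.23

£16.23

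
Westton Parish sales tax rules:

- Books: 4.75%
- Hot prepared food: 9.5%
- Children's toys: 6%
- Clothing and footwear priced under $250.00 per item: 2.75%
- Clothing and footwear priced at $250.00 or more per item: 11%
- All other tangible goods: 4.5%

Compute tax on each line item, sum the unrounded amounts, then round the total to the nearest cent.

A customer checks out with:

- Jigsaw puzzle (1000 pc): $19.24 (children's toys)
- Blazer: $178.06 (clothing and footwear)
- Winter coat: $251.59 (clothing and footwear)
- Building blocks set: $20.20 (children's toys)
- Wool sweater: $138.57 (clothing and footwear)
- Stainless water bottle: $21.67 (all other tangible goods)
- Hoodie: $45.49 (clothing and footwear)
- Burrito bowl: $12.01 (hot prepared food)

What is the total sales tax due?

Jigsaw puzzle (1000 pc) $19.24: children's toys → 6% → $1.1544
Blazer $178.06: clothing and footwear, under $250.00 → 2.75% → $4.89665
Winter coat $251.59: clothing and footwear, $250.00 or more → 11% → $27.6749
Building blocks set $20.20: children's toys → 6% → $1.212
Wool sweater $138.57: clothing and footwear, under $250.00 → 2.75% → $3.810675
Stainless water bottle $21.67: all other tangible goods → 4.5% → $0.97515
Hoodie $45.49: clothing and footwear, under $250.00 → 2.75% → $1.250975
Burrito bowl $12.01: hot prepared food → 9.5% → $1.14095
Unrounded tax sum = $42.1157 → $42.12

$42.12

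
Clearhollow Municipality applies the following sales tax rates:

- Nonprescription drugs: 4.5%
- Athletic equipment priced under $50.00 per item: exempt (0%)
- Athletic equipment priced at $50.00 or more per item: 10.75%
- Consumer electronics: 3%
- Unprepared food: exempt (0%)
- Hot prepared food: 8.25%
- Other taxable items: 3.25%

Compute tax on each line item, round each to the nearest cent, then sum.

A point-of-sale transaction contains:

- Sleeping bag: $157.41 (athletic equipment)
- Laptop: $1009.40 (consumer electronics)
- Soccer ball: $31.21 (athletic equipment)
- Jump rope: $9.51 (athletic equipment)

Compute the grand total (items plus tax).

$1254.73

Sleeping bag $157.41: athletic equipment, $50.00 or more → 10.75% → $16.92
Laptop $1009.40: consumer electronics → 3% → $30.28
Soccer ball $31.21: athletic equipment, under $50.00 → 0% → $0.00
Jump rope $9.51: athletic equipment, under $50.00 → 0% → $0.00
Subtotal = $1207.53; tax = $47.20; total due = $1254.73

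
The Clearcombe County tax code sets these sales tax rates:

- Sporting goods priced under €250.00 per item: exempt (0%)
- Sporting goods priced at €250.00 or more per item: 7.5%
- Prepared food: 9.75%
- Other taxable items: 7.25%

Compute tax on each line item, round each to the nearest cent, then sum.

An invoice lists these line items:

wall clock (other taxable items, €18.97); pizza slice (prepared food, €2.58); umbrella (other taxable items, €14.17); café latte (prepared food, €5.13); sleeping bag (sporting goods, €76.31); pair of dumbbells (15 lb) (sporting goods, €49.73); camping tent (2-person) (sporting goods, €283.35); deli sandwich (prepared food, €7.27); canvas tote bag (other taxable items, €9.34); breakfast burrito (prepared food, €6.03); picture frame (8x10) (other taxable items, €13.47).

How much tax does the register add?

Wall clock €18.97: other taxable items → 7.25% → €1.38
Pizza slice €2.58: prepared food → 9.75% → €0.25
Umbrella €14.17: other taxable items → 7.25% → €1.03
Café latte €5.13: prepared food → 9.75% → €0.50
Sleeping bag €76.31: sporting goods, under €250.00 → 0% → €0.00
Pair of dumbbells (15 lb) €49.73: sporting goods, under €250.00 → 0% → €0.00
Camping tent (2-person) €283.35: sporting goods, €250.00 or more → 7.5% → €21.25
Deli sandwich €7.27: prepared food → 9.75% → €0.71
Canvas tote bag €9.34: other taxable items → 7.25% → €0.68
Breakfast burrito €6.03: prepared food → 9.75% → €0.59
Picture frame (8x10) €13.47: other taxable items → 7.25% → €0.98
Total tax = €1.38 + €0.25 + €1.03 + €0.50 + €21.25 + €0.71 + €0.68 + €0.59 + €0.98 = €27.37

€27.37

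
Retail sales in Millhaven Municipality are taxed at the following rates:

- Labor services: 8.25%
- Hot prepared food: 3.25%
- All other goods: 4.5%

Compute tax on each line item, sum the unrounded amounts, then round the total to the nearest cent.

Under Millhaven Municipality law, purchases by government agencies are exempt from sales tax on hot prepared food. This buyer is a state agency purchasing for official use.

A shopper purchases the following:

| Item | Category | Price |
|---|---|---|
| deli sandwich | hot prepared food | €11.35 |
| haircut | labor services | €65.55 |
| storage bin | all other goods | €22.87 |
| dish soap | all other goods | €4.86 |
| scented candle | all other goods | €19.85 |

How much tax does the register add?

Deli sandwich €11.35: hot prepared food, buyer-exempt → 0% → €0.00
Haircut €65.55: labor services → 8.25% → €5.407875
Storage bin €22.87: all other goods → 4.5% → €1.02915
Dish soap €4.86: all other goods → 4.5% → €0.2187
Scented candle €19.85: all other goods → 4.5% → €0.89325
Unrounded tax sum = €7.548975 → €7.55

€7.55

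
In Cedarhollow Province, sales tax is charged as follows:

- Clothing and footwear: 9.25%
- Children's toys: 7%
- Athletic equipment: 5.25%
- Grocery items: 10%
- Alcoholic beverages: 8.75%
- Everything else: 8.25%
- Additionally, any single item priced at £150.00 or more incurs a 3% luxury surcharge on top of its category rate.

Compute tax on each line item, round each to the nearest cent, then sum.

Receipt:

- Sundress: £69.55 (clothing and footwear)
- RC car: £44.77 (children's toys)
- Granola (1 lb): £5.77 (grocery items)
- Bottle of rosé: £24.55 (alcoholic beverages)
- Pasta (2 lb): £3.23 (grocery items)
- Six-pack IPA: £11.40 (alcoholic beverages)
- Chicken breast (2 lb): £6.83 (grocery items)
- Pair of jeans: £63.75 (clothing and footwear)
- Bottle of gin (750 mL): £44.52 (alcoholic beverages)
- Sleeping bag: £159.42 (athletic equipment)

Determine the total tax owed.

Sundress £69.55: clothing and footwear → 9.25% → £6.43
RC car £44.77: children's toys → 7% → £3.13
Granola (1 lb) £5.77: grocery items → 10% → £0.58
Bottle of rosé £24.55: alcoholic beverages → 8.75% → £2.15
Pasta (2 lb) £3.23: grocery items → 10% → £0.32
Six-pack IPA £11.40: alcoholic beverages → 8.75% → £1.00
Chicken breast (2 lb) £6.83: grocery items → 10% → £0.68
Pair of jeans £63.75: clothing and footwear → 9.25% → £5.90
Bottle of gin (750 mL) £44.52: alcoholic beverages → 8.75% → £3.90
Sleeping bag £159.42: athletic equipment → 5.25% + 3% surcharge = 8.25% → £13.15
Total tax = £6.43 + £3.13 + £0.58 + £2.15 + £0.32 + £1.00 + £0.68 + £5.90 + £3.90 + £13.15 = £37.24

£37.24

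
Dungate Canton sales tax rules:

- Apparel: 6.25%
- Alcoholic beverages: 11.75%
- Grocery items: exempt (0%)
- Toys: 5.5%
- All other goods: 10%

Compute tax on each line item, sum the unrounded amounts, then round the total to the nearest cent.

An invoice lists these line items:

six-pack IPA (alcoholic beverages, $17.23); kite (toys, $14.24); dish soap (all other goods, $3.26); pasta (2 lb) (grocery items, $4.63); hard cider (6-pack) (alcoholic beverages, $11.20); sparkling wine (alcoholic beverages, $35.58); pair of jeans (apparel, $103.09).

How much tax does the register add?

$15.07

Six-pack IPA $17.23: alcoholic beverages → 11.75% → $2.024525
Kite $14.24: toys → 5.5% → $0.7832
Dish soap $3.26: all other goods → 10% → $0.326
Pasta (2 lb) $4.63: grocery items → 0% → $0.00
Hard cider (6-pack) $11.20: alcoholic beverages → 11.75% → $1.316
Sparkling wine $35.58: alcoholic beverages → 11.75% → $4.18065
Pair of jeans $103.09: apparel → 6.25% → $6.443125
Unrounded tax sum = $15.0735 → $15.07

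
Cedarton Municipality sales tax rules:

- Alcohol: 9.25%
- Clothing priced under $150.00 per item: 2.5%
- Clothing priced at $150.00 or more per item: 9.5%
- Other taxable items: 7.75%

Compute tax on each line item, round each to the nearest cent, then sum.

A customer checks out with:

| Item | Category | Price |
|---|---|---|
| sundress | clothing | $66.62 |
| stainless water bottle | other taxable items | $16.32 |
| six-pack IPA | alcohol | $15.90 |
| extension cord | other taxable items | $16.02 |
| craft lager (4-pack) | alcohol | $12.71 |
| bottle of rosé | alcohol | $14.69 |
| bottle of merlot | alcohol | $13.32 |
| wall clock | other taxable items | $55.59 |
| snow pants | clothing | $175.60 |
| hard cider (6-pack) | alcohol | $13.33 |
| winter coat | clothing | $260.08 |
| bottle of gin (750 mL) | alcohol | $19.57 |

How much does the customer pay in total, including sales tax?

$737.90

Sundress $66.62: clothing, under $150.00 → 2.5% → $1.67
Stainless water bottle $16.32: other taxable items → 7.75% → $1.26
Six-pack IPA $15.90: alcohol → 9.25% → $1.47
Extension cord $16.02: other taxable items → 7.75% → $1.24
Craft lager (4-pack) $12.71: alcohol → 9.25% → $1.18
Bottle of rosé $14.69: alcohol → 9.25% → $1.36
Bottle of merlot $13.32: alcohol → 9.25% → $1.23
Wall clock $55.59: other taxable items → 7.75% → $4.31
Snow pants $175.60: clothing, $150.00 or more → 9.5% → $16.68
Hard cider (6-pack) $13.33: alcohol → 9.25% → $1.23
Winter coat $260.08: clothing, $150.00 or more → 9.5% → $24.71
Bottle of gin (750 mL) $19.57: alcohol → 9.25% → $1.81
Subtotal = $679.75; tax = $58.15; total due = $737.90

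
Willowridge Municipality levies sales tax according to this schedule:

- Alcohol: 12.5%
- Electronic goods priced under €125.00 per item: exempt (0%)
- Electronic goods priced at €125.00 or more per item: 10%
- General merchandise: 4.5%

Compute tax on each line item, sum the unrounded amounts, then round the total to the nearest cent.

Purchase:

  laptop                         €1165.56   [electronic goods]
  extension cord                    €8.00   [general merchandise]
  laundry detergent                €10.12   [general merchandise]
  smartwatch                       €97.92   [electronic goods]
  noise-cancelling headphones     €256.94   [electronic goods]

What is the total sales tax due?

Laptop €1165.56: electronic goods, €125.00 or more → 10% → €116.556
Extension cord €8.00: general merchandise → 4.5% → €0.36
Laundry detergent €10.12: general merchandise → 4.5% → €0.4554
Smartwatch €97.92: electronic goods, under €125.00 → 0% → €0.00
Noise-cancelling headphones €256.94: electronic goods, €125.00 or more → 10% → €25.694
Unrounded tax sum = €143.0654 → €143.07

€143.07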